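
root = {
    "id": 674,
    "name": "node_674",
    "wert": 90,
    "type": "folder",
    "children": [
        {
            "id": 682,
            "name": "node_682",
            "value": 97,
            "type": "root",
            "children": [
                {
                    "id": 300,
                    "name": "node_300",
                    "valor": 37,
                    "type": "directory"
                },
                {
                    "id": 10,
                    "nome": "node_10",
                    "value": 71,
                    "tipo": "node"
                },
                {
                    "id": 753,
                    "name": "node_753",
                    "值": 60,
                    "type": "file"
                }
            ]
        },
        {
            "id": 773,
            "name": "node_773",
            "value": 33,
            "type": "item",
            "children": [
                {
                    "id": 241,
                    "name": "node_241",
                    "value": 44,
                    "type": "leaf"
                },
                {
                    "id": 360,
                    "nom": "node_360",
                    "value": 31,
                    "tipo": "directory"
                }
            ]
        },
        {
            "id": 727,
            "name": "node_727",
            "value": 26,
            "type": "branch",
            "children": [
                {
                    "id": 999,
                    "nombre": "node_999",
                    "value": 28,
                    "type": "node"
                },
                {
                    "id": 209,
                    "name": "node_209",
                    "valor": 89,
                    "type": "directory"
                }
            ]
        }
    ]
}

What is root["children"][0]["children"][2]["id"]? 753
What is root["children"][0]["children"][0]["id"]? 300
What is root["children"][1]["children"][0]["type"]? "leaf"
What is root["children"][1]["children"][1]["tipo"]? "directory"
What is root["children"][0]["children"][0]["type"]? "directory"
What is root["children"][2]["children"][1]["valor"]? 89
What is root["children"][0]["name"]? "node_682"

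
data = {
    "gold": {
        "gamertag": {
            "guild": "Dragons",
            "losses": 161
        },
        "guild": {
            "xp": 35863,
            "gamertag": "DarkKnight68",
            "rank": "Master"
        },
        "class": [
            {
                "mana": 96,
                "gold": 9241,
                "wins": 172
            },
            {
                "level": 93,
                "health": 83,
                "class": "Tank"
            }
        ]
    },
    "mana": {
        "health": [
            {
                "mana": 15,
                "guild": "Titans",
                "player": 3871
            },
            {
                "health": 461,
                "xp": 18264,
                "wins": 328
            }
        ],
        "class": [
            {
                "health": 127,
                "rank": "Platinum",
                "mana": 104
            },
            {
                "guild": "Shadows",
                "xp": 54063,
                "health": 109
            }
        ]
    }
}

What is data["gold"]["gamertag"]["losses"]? 161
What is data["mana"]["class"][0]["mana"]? 104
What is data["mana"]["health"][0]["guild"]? "Titans"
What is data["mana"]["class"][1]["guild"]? "Shadows"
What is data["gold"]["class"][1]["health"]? 83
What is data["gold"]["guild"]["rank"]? "Master"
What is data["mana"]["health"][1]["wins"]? 328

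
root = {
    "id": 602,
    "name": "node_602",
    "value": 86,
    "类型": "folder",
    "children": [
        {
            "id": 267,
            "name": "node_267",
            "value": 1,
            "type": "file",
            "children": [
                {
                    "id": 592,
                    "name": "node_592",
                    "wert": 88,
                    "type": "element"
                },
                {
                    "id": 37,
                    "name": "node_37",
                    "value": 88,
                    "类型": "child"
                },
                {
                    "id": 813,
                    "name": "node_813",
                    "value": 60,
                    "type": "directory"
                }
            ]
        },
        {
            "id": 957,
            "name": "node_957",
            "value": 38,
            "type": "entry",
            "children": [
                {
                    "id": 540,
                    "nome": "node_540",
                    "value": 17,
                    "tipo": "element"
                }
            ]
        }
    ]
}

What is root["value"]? 86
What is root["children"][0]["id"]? 267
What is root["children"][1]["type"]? "entry"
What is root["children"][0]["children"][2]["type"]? "directory"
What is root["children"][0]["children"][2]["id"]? 813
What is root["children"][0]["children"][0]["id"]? 592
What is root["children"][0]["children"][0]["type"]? "element"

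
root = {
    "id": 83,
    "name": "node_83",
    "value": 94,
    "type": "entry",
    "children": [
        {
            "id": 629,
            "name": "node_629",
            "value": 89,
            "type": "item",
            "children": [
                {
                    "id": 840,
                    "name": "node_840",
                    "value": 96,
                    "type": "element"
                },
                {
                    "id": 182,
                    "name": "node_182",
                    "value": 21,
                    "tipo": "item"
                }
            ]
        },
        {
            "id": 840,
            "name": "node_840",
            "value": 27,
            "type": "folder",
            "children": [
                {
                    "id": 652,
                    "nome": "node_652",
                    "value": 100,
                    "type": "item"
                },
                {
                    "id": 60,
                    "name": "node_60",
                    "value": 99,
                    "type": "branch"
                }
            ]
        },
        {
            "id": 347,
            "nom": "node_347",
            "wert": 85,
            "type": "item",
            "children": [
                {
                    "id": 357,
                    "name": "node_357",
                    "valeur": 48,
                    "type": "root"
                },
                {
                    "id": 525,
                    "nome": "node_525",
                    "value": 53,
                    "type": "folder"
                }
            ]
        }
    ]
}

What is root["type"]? "entry"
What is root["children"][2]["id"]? 347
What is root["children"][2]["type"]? "item"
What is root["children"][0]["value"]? 89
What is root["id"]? 83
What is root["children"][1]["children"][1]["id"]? 60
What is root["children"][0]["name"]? "node_629"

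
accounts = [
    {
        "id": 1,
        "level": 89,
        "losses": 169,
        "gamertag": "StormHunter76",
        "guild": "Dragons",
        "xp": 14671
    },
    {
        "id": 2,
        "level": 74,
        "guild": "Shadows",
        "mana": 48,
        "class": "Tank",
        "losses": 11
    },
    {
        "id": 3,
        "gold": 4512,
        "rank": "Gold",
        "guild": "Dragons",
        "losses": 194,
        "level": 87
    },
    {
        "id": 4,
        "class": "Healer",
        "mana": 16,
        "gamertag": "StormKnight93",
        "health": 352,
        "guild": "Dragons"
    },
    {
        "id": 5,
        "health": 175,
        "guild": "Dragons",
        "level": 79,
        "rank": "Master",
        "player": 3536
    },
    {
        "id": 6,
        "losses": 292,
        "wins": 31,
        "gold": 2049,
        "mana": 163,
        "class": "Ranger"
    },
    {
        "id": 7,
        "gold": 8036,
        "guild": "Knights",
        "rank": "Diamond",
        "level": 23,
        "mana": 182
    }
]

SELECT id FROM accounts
[1, 2, 3, 4, 5, 6, 7]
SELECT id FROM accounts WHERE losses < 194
[1, 2]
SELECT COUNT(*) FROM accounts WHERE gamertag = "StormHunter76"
1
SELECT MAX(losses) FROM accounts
292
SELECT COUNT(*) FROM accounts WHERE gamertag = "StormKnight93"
1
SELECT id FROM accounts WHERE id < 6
[1, 2, 3, 4, 5]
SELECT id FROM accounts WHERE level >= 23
[1, 2, 3, 5, 7]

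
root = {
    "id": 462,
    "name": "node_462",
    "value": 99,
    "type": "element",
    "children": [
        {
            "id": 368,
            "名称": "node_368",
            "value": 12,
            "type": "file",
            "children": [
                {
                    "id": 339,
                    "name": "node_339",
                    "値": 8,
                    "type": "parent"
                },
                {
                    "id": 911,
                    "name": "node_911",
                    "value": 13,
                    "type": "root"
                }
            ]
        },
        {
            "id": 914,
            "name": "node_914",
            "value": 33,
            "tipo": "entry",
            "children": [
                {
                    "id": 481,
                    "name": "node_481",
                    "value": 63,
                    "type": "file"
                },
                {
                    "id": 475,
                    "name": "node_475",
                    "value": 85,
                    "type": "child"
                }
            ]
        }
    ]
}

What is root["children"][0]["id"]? 368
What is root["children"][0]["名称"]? "node_368"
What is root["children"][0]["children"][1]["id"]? 911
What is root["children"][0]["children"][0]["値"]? 8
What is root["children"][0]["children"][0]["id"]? 339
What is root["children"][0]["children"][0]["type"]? "parent"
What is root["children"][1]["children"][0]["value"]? 63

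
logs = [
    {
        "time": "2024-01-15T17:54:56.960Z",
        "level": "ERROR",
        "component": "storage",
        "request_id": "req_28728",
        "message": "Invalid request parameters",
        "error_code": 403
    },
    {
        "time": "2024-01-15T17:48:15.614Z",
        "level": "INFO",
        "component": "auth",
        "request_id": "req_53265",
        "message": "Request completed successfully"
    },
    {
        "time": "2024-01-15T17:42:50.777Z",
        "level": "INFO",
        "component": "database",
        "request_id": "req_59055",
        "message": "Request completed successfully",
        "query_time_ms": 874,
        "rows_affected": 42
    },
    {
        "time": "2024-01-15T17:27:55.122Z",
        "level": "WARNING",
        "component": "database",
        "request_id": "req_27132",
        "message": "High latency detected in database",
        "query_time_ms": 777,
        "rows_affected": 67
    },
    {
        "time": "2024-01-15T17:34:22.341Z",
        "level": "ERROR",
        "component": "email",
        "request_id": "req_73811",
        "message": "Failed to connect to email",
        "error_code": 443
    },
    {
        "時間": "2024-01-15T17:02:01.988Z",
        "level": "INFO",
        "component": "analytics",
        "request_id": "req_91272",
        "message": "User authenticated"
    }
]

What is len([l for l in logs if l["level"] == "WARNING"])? 1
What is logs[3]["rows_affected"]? 67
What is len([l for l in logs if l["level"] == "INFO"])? 3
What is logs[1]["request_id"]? "req_53265"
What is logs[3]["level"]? "WARNING"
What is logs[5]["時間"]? "2024-01-15T17:02:01.988Z"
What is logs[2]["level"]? "INFO"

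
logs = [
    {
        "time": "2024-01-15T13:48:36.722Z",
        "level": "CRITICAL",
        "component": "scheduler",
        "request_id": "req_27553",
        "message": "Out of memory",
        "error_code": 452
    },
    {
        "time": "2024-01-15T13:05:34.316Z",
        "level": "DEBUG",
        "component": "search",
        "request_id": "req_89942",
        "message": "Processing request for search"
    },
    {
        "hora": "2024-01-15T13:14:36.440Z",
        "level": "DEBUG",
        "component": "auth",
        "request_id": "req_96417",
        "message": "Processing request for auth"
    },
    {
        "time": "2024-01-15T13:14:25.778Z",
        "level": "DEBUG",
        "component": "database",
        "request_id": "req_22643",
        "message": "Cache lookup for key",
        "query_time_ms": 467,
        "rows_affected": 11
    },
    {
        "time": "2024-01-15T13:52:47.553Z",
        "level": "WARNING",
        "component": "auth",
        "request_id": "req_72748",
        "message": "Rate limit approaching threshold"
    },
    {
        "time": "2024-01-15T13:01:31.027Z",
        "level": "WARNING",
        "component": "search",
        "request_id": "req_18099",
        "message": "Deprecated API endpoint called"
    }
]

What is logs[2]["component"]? "auth"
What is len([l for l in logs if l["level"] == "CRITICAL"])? 1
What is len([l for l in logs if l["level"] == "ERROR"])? 0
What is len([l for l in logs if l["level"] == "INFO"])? 0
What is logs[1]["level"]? "DEBUG"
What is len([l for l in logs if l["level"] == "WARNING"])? 2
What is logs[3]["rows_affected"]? 11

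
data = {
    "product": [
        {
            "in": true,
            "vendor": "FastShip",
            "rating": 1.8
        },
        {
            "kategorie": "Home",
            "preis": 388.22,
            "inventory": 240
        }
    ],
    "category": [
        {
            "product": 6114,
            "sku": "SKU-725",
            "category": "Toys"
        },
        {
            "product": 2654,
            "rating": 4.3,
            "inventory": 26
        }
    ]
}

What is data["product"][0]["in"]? True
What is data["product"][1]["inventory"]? 240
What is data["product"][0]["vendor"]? "FastShip"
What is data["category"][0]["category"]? "Toys"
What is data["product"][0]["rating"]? 1.8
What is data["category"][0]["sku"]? "SKU-725"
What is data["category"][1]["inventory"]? 26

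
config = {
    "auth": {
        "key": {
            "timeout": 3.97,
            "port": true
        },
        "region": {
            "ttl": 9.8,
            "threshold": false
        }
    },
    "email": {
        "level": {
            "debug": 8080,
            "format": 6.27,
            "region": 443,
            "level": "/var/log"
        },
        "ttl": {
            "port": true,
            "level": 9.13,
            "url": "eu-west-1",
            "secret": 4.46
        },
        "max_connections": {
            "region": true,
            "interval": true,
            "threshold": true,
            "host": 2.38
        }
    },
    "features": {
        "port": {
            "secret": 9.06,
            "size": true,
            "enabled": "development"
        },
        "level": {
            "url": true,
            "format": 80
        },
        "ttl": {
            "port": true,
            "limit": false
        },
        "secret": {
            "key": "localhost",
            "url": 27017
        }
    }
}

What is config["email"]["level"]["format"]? 6.27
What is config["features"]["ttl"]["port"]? True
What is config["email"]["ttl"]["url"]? "eu-west-1"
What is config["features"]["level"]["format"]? 80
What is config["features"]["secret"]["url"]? 27017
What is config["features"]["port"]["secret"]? 9.06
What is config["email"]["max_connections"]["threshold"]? True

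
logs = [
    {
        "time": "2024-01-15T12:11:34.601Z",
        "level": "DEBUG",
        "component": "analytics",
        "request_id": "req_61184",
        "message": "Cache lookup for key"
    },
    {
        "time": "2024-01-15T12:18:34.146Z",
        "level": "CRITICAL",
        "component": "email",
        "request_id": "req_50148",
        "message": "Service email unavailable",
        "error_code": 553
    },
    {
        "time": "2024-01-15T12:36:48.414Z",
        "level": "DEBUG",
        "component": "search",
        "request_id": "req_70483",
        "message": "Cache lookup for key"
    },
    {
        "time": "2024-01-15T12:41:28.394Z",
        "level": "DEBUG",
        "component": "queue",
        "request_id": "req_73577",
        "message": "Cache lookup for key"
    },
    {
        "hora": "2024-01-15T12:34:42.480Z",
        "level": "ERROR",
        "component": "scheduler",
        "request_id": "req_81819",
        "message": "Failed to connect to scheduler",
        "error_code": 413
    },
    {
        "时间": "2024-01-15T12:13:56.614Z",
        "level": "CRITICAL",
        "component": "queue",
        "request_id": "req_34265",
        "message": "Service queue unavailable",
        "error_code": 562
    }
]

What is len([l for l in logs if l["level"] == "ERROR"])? 1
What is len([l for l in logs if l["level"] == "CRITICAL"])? 2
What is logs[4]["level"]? "ERROR"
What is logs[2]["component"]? "search"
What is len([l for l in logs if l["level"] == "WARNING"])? 0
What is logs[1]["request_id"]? "req_50148"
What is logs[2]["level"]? "DEBUG"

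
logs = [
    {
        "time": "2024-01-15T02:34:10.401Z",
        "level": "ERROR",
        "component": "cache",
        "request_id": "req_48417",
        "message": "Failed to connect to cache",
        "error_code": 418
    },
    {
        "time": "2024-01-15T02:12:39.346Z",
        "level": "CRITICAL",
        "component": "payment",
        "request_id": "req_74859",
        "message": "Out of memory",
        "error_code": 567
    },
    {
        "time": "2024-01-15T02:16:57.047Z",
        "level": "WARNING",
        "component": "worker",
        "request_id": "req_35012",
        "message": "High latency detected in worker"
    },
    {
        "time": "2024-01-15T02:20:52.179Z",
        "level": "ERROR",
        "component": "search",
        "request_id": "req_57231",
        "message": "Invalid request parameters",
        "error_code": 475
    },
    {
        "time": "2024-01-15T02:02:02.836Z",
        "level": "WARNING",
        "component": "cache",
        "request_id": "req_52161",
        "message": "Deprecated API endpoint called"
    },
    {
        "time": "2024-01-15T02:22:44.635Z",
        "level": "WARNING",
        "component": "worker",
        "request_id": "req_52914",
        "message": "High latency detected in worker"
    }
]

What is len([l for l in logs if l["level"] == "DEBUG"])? 0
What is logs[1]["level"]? "CRITICAL"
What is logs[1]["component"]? "payment"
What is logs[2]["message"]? "High latency detected in worker"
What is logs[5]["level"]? "WARNING"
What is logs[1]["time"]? "2024-01-15T02:12:39.346Z"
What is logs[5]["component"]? "worker"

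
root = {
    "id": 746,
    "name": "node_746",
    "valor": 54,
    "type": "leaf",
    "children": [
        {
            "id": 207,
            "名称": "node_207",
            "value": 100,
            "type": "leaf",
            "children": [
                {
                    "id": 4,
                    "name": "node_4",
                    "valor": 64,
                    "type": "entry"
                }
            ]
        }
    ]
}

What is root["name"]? "node_746"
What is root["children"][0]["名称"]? "node_207"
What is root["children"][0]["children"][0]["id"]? 4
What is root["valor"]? 54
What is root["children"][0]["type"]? "leaf"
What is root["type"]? "leaf"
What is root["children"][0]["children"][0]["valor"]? 64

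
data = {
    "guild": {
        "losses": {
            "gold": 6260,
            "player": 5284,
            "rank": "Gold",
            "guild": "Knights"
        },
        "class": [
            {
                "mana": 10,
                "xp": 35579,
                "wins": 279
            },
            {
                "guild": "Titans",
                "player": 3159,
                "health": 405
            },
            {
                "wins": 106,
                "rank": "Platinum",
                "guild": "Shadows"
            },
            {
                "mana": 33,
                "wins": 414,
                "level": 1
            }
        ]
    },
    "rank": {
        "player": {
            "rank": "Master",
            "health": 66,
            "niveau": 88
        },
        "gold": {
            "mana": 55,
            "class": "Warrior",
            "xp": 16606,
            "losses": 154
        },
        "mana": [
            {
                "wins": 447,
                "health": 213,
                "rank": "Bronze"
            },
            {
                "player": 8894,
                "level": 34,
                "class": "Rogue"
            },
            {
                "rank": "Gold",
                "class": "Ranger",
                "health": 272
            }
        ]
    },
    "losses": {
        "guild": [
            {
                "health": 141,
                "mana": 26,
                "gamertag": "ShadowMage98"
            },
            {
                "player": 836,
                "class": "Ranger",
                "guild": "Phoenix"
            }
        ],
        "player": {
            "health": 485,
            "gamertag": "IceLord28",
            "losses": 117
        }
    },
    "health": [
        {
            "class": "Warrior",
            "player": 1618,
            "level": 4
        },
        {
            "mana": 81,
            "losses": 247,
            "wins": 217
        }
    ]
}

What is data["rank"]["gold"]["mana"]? 55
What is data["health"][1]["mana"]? 81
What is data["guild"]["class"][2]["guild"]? "Shadows"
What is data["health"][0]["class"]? "Warrior"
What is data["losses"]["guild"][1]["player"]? 836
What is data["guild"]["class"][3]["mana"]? 33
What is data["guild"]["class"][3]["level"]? 1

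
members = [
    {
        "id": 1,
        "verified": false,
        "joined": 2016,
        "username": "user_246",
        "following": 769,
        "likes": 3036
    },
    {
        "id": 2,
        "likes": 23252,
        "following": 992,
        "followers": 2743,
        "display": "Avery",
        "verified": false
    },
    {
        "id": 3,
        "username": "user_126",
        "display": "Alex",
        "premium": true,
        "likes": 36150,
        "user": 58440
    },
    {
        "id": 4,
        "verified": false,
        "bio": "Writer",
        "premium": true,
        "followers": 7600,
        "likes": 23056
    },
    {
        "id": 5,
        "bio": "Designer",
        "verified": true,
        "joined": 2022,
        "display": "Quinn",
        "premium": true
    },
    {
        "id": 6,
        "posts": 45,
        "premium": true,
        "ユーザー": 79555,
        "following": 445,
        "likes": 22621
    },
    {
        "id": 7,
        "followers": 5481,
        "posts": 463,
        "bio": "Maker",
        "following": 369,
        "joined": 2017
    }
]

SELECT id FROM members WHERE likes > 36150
[]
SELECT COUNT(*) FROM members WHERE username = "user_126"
1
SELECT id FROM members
[1, 2, 3, 4, 5, 6, 7]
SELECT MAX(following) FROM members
992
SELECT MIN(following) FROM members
369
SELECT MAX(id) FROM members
7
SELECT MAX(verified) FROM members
True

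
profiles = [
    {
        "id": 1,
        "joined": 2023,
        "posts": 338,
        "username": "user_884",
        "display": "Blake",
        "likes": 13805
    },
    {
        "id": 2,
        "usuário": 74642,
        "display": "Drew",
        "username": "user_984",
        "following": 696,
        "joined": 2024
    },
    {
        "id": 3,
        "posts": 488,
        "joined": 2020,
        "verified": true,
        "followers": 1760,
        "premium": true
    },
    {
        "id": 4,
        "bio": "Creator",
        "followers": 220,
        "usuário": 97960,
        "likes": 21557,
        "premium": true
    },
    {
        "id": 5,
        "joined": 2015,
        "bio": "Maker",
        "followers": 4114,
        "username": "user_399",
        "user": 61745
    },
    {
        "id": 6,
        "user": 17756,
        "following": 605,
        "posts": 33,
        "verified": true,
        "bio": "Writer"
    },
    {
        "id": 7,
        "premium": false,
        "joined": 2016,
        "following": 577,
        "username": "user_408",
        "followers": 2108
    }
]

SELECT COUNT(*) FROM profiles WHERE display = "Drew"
1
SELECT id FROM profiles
[1, 2, 3, 4, 5, 6, 7]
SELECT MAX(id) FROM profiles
7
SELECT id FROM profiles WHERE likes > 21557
[]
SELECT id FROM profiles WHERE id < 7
[1, 2, 3, 4, 5, 6]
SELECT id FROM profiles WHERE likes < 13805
[]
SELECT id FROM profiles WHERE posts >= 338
[1, 3]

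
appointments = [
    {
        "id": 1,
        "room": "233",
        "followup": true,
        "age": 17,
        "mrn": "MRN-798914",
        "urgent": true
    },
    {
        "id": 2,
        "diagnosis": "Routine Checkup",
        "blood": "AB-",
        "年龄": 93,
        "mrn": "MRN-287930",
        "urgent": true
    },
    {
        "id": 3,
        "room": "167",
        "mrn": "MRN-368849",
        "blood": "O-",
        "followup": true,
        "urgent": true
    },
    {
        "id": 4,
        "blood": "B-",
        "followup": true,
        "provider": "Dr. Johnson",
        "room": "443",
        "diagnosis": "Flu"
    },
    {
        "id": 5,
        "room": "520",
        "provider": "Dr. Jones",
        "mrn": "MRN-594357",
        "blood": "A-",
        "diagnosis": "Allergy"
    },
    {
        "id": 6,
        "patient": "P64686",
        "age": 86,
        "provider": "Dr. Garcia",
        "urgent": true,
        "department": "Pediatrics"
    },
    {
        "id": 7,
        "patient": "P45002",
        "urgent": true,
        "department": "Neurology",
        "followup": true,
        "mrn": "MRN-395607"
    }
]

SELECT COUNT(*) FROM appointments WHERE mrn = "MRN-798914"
1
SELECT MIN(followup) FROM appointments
True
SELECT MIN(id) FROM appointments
1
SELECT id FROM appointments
[1, 2, 3, 4, 5, 6, 7]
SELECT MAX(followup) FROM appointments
True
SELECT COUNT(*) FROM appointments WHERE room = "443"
1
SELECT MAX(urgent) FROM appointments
True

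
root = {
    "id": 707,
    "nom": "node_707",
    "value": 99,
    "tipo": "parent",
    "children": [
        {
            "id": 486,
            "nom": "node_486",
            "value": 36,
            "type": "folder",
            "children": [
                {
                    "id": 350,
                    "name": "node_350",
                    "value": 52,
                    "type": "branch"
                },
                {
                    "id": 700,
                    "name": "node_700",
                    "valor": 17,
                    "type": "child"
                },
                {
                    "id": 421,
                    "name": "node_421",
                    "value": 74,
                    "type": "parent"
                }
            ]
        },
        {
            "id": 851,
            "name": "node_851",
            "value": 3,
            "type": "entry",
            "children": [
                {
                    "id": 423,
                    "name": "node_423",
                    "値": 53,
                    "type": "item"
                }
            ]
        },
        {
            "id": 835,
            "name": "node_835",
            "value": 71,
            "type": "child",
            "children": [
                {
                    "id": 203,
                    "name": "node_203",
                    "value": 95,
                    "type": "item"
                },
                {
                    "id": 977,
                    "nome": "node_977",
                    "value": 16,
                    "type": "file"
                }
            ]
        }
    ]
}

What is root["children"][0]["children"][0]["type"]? "branch"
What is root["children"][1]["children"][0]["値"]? 53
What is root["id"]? 707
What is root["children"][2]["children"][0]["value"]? 95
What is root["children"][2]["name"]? "node_835"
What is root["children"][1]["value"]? 3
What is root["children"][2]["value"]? 71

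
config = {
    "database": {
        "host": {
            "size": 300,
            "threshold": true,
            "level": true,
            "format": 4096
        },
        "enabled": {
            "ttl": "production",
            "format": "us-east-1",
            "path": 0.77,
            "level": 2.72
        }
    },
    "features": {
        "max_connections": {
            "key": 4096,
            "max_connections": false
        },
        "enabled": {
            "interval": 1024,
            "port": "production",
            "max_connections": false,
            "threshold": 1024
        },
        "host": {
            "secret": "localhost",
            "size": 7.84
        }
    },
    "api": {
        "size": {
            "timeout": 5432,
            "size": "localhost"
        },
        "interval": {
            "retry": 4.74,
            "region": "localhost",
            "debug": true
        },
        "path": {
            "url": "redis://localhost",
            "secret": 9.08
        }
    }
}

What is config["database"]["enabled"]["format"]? "us-east-1"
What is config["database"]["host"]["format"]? 4096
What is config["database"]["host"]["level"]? True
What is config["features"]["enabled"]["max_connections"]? False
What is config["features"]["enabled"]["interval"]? 1024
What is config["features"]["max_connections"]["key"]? 4096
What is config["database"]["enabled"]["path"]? 0.77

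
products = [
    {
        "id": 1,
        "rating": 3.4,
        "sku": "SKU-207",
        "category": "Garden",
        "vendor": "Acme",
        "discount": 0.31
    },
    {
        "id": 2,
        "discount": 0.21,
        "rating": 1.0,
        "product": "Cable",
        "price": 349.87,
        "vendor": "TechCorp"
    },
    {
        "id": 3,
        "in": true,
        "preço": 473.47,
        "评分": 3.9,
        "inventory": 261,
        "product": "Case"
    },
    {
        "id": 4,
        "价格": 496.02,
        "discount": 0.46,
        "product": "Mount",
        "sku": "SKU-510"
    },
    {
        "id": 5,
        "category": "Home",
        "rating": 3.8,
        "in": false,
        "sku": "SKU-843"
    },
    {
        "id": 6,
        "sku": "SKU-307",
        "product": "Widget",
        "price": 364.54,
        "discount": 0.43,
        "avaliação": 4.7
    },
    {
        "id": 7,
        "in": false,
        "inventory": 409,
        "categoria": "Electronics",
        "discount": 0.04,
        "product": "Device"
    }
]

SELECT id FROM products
[1, 2, 3, 4, 5, 6, 7]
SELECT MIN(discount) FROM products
0.04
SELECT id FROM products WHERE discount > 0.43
[4]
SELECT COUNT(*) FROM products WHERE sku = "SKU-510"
1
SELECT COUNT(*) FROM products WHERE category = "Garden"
1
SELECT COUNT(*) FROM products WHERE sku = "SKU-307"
1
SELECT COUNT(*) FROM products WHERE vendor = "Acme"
1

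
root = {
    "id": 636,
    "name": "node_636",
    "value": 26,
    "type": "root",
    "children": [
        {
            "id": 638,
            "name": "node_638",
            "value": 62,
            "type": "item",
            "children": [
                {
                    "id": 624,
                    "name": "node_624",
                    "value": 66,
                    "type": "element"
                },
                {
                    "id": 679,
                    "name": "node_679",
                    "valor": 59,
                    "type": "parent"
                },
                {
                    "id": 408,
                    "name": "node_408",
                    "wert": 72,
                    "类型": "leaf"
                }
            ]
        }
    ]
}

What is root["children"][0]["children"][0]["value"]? 66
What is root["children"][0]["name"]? "node_638"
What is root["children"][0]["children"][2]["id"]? 408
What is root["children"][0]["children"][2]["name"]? "node_408"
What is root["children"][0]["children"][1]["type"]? "parent"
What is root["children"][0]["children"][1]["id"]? 679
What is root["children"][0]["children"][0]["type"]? "element"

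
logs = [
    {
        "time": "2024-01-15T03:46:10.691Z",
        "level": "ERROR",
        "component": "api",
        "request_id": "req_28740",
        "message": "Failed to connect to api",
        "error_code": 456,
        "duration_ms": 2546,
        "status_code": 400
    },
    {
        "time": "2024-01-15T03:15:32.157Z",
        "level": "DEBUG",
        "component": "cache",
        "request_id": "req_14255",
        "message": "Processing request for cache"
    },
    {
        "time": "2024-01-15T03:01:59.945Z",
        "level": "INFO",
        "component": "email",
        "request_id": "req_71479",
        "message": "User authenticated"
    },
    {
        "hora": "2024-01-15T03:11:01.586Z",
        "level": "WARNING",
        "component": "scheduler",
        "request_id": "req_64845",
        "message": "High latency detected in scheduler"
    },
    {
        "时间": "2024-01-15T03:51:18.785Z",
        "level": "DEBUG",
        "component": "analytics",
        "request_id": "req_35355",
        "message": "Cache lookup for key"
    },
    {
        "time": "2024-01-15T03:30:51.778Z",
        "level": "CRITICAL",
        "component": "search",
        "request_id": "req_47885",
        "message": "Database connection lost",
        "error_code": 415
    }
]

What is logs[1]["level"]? "DEBUG"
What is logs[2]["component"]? "email"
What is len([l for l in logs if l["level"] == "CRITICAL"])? 1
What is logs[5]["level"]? "CRITICAL"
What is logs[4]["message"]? "Cache lookup for key"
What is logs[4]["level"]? "DEBUG"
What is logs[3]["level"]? "WARNING"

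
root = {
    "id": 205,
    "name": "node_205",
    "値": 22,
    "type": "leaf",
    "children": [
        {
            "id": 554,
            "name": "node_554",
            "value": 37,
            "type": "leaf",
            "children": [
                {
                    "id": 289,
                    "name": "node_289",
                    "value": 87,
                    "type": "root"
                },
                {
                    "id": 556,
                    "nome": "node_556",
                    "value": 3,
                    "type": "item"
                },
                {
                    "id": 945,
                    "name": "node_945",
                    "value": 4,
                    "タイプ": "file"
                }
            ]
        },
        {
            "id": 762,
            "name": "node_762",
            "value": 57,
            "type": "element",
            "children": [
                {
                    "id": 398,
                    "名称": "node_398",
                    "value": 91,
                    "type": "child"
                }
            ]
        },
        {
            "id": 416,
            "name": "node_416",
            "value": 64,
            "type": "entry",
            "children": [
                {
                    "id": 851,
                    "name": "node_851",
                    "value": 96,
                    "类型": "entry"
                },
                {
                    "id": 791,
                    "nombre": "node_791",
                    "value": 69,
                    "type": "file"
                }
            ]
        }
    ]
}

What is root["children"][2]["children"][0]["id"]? 851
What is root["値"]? 22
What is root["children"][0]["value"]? 37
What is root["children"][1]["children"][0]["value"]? 91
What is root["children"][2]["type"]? "entry"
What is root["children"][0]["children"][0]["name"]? "node_289"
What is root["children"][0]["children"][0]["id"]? 289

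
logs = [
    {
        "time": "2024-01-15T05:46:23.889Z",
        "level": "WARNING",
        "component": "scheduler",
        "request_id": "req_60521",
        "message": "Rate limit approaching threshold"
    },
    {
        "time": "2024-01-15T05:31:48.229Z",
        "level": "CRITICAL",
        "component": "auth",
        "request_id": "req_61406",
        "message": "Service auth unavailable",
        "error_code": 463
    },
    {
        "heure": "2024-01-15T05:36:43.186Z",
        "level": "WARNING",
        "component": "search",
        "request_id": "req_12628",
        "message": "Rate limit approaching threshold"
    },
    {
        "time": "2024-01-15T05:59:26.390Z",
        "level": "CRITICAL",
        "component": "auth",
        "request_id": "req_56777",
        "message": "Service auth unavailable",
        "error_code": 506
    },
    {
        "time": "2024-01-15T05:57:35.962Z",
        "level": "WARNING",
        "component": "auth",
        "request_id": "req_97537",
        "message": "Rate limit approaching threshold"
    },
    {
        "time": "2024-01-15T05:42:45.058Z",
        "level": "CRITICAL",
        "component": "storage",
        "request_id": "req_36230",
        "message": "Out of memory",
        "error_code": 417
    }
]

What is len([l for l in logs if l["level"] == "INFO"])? 0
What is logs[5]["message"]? "Out of memory"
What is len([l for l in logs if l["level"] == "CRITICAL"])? 3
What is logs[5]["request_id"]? "req_36230"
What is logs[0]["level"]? "WARNING"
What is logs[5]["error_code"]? 417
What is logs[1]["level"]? "CRITICAL"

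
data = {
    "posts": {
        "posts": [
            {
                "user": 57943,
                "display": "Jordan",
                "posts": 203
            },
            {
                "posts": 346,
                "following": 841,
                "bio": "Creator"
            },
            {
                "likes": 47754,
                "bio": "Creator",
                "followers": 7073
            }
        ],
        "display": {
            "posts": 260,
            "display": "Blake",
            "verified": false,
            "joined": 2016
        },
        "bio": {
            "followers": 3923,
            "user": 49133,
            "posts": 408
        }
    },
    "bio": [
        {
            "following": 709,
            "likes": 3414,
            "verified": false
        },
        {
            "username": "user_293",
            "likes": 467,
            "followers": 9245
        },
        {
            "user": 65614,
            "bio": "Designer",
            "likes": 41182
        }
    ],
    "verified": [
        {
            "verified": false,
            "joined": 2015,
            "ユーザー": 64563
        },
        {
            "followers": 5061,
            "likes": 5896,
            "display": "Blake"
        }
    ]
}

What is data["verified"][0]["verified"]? False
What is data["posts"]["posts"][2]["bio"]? "Creator"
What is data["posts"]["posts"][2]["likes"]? 47754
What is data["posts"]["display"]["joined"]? 2016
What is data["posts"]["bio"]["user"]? 49133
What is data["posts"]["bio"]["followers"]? 3923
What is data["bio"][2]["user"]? 65614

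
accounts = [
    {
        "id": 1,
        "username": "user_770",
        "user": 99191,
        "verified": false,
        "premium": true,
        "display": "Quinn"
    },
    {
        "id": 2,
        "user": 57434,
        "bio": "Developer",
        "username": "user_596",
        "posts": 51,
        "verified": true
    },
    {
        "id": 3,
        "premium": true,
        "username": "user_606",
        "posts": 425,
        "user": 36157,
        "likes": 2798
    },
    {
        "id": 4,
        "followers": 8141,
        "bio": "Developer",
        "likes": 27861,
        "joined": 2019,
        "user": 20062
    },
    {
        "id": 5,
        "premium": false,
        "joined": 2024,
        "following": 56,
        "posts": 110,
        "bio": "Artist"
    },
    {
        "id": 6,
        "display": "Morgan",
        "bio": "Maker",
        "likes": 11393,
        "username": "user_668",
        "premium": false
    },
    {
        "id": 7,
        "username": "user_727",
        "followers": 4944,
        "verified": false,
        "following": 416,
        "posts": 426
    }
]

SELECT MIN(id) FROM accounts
1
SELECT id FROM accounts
[1, 2, 3, 4, 5, 6, 7]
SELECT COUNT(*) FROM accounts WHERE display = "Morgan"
1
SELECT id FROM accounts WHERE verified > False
[2]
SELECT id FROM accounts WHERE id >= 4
[4, 5, 6, 7]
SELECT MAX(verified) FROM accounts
True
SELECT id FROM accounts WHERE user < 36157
[4]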